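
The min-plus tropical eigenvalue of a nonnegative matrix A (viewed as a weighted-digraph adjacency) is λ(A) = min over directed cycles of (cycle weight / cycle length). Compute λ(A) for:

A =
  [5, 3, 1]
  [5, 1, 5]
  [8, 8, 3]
λ(A) = 1

Enumerate directed cycles and compute their means (weight / length). Sample:
  cycle 0 → 0: weight = 5, length = 1, mean = 5/1 ≈ 5.000
  cycle 1 → 1: weight = 1, length = 1, mean = 1/1 ≈ 1.000
  cycle 2 → 2: weight = 3, length = 1, mean = 3/1 ≈ 3.000
  cycle 0 → 1 → 0: weight = 8, length = 2, mean = 8/2 ≈ 4.000
  cycle 0 → 2 → 0: weight = 9, length = 2, mean = 9/2 ≈ 4.500
  cycle 1 → 0 → 1: weight = 8, length = 2, mean = 8/2 ≈ 4.000
Minimum mean = 1.000, attained e.g. along the cycle 1 → 1 with weight 1 and length 1. So λ(A) = 1/1 = 1.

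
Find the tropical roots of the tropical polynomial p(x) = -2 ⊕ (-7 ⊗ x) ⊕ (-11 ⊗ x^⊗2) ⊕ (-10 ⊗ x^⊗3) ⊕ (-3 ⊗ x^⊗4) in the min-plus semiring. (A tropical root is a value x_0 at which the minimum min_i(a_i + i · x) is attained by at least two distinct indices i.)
Roots: {-7, -1, 4, 5}

Each tropical root is a break point of the lower envelope of the lines y = a_i + i · x (there are 5 lines, with slopes 0, 1, ..., 4). Only the lines that attain the minimum somewhere contribute to roots; other lines are dominated. Here the surviving (envelope) indices are i = 4, i = 3, i = 2, i = 1, i = 0.
Intersections between consecutive envelope lines give the roots: for adjacent envelope indices i < j the intersection is x = (a_i − a_j) / (j − i). Reading off the sorted break points: {-7, -1, 4, 5}.
Verification: at each break x_0, at least two indices attain the minimum of min_i(a_i + i · x_0).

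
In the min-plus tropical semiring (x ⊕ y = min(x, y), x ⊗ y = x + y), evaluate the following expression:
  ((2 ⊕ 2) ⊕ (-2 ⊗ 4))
((2 ⊕ 2) ⊕ (-2 ⊗ 4)) = 2

Expand innermost to outermost. Recall ⊕ takes the minimum of its arguments and ⊗ takes their sum. Working out the expression ((2 ⊕ 2) ⊕ (-2 ⊗ 4)) gives 2.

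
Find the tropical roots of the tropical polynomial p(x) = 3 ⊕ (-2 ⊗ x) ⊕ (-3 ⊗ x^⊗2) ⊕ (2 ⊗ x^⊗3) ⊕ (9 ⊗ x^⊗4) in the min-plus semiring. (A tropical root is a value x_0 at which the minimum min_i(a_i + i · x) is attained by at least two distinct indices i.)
Roots: {-7, -5, 1, 5}

Each tropical root is a break point of the lower envelope of the lines y = a_i + i · x (there are 5 lines, with slopes 0, 1, ..., 4). Only the lines that attain the minimum somewhere contribute to roots; other lines are dominated. Here the surviving (envelope) indices are i = 4, i = 3, i = 2, i = 1, i = 0.
Intersections between consecutive envelope lines give the roots: for adjacent envelope indices i < j the intersection is x = (a_i − a_j) / (j − i). Reading off the sorted break points: {-7, -5, 1, 5}.
Verification: at each break x_0, at least two indices attain the minimum of min_i(a_i + i · x_0).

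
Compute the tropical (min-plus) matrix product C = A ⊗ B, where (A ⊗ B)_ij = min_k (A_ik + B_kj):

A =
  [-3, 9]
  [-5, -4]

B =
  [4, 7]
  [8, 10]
A ⊗ B =
  [1, 4]
  [-1, 2]

Apply the min-plus product entry-by-entry:
  C[0][0] = min over k of (A[0][0] + B[0][0] = -3 + 4 = 1, A[0][1] + B[1][0] = 9 + 8 = 17) = 1 (attained at k = 0)
  C[0][1] = min over k of (A[0][0] + B[0][1] = -3 + 7 = 4, A[0][1] + B[1][1] = 9 + 10 = 19) = 4 (attained at k = 0)
  C[1][0] = min over k of (A[1][0] + B[0][0] = -5 + 4 = -1, A[1][1] + B[1][0] = -4 + 8 = 4) = -1 (attained at k = 0)
  C[1][1] = min over k of (A[1][0] + B[0][1] = -5 + 7 = 2, A[1][1] + B[1][1] = -4 + 10 = 6) = 2 (attained at k = 0)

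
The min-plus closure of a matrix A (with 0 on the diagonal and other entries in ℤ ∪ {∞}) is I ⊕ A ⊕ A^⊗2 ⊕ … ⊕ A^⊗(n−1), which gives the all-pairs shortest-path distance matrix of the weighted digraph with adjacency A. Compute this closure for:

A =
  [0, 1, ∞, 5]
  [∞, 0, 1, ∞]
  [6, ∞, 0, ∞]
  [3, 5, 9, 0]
Closure =
  [0, 1, 2, 5]
  [7, 0, 1, 12]
  [6, 7, 0, 11]
  [3, 4, 5, 0]

This is the Floyd-Warshall all-pairs shortest-path computation. For each intermediate vertex k = 0, 1, …, 3, update dist[i][j] ← min(dist[i][j], dist[i][k] + dist[k][j]). The final matrix gives, for each (i, j), the minimum total weight of any directed path from i to j (possibly empty when i = j).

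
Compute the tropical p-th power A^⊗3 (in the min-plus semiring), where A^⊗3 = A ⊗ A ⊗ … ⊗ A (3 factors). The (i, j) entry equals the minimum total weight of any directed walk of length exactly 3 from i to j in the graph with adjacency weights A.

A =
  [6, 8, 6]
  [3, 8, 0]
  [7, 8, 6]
A^⊗3 =
  [15, 16, 14]
  [11, 14, 8]
  [15, 16, 14]

Each entry (A^⊗3)_ij equals the minimum over all length-3 walks i = v_0 → v_1 → … → v_3 = j of Σ_t A[v_t][v_{t+1}]. For example, for (i, j) = (0, 2) we minimise over 9 possible intermediate vertex sequences; the minimum is 14, attained along the walk 0 → 0 → 1 → 2.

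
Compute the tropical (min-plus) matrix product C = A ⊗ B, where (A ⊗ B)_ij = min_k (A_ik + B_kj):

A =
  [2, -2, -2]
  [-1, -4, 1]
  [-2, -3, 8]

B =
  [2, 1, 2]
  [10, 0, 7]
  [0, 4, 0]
A ⊗ B =
  [-2, -2, -2]
  [1, -4, 1]
  [0, -3, 0]

Apply the min-plus product entry-by-entry:
  C[0][0] = min over k of (A[0][0] + B[0][0] = 2 + 2 = 4, A[0][1] + B[1][0] = -2 + 10 = 8, A[0][2] + B[2][0] = -2 + 0 = -2) = -2 (attained at k = 2)
  C[0][1] = min over k of (A[0][0] + B[0][1] = 2 + 1 = 3, A[0][1] + B[1][1] = -2 + 0 = -2, A[0][2] + B[2][1] = -2 + 4 = 2) = -2 (attained at k = 1)
  C[0][2] = min over k of (A[0][0] + B[0][2] = 2 + 2 = 4, A[0][1] + B[1][2] = -2 + 7 = 5, A[0][2] + B[2][2] = -2 + 0 = -2) = -2 (attained at k = 2)
  C[1][0] = min over k of (A[1][0] + B[0][0] = -1 + 2 = 1, A[1][1] + B[1][0] = -4 + 10 = 6, A[1][2] + B[2][0] = 1 + 0 = 1) = 1 (attained at k = 0)
  C[1][1] = min over k of (A[1][0] + B[0][1] = -1 + 1 = 0, A[1][1] + B[1][1] = -4 + 0 = -4, A[1][2] + B[2][1] = 1 + 4 = 5) = -4 (attained at k = 1)
  C[1][2] = min over k of (A[1][0] + B[0][2] = -1 + 2 = 1, A[1][1] + B[1][2] = -4 + 7 = 3, A[1][2] + B[2][2] = 1 + 0 = 1) = 1 (attained at k = 0)
  C[2][0] = min over k of (A[2][0] + B[0][0] = -2 + 2 = 0, A[2][1] + B[1][0] = -3 + 10 = 7, A[2][2] + B[2][0] = 8 + 0 = 8) = 0 (attained at k = 0)
  C[2][1] = min over k of (A[2][0] + B[0][1] = -2 + 1 = -1, A[2][1] + B[1][1] = -3 + 0 = -3, A[2][2] + B[2][1] = 8 + 4 = 12) = -3 (attained at k = 1)
  C[2][2] = min over k of (A[2][0] + B[0][2] = -2 + 2 = 0, A[2][1] + B[1][2] = -3 + 7 = 4, A[2][2] + B[2][2] = 8 + 0 = 8) = 0 (attained at k = 0)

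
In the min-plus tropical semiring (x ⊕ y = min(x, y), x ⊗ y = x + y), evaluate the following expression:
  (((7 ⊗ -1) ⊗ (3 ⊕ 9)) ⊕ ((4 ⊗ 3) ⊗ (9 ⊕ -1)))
(((7 ⊗ -1) ⊗ (3 ⊕ 9)) ⊕ ((4 ⊗ 3) ⊗ (9 ⊕ -1))) = 6

Expand innermost to outermost. Recall ⊕ takes the minimum of its arguments and ⊗ takes their sum. Working out the expression (((7 ⊗ -1) ⊗ (3 ⊕ 9)) ⊕ ((4 ⊗ 3) ⊗ (9 ⊕ -1))) gives 6.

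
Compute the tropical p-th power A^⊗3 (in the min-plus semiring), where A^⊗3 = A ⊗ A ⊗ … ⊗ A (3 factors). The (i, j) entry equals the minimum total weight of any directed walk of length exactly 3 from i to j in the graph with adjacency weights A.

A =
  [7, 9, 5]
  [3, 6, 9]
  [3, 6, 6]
A^⊗3 =
  [14, 17, 13]
  [11, 14, 14]
  [11, 14, 14]

Each entry (A^⊗3)_ij equals the minimum over all length-3 walks i = v_0 → v_1 → … → v_3 = j of Σ_t A[v_t][v_{t+1}]. For example, for (i, j) = (0, 2) we minimise over 9 possible intermediate vertex sequences; the minimum is 13, attained along the walk 0 → 2 → 0 → 2.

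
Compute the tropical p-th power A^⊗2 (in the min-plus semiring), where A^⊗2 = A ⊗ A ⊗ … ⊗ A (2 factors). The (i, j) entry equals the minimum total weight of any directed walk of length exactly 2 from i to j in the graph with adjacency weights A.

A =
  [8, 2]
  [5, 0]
A^⊗2 =
  [7, 2]
  [5, 0]

Each entry (A^⊗2)_ij equals the minimum over all length-2 walks i = v_0 → v_1 → … → v_2 = j of Σ_t A[v_t][v_{t+1}]. For example, for (i, j) = (0, 1) we minimise over 2 possible intermediate vertex sequences; the minimum is 2, attained along the walk 0 → 1 → 1.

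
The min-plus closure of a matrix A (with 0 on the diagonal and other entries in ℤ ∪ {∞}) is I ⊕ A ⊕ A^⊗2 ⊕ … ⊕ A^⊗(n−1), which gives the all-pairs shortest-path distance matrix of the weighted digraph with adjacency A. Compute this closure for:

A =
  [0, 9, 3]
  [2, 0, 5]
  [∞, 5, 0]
Closure =
  [0, 8, 3]
  [2, 0, 5]
  [7, 5, 0]

This is the Floyd-Warshall all-pairs shortest-path computation. For each intermediate vertex k = 0, 1, …, 2, update dist[i][j] ← min(dist[i][j], dist[i][k] + dist[k][j]). The final matrix gives, for each (i, j), the minimum total weight of any directed path from i to j (possibly empty when i = j).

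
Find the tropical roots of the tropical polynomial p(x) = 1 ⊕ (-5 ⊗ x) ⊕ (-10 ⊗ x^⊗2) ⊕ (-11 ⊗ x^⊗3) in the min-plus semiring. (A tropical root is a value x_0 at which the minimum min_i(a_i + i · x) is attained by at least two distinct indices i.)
Roots: {1, 5, 6}

Each tropical root is a break point of the lower envelope of the lines y = a_i + i · x (there are 4 lines, with slopes 0, 1, ..., 3). Only the lines that attain the minimum somewhere contribute to roots; other lines are dominated. Here the surviving (envelope) indices are i = 3, i = 2, i = 1, i = 0.
Intersections between consecutive envelope lines give the roots: for adjacent envelope indices i < j the intersection is x = (a_i − a_j) / (j − i). Reading off the sorted break points: {1, 5, 6}.
Verification: at each break x_0, at least two indices attain the minimum of min_i(a_i + i · x_0).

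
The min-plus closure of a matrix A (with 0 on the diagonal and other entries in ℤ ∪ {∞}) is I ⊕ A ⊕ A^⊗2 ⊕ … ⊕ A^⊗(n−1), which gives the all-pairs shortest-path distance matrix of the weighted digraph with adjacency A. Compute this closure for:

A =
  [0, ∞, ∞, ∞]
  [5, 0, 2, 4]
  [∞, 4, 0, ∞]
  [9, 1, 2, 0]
Closure =
  [0, ∞, ∞, ∞]
  [5, 0, 2, 4]
  [9, 4, 0, 8]
  [6, 1, 2, 0]

This is the Floyd-Warshall all-pairs shortest-path computation. For each intermediate vertex k = 0, 1, …, 3, update dist[i][j] ← min(dist[i][j], dist[i][k] + dist[k][j]). The final matrix gives, for each (i, j), the minimum total weight of any directed path from i to j (possibly empty when i = j).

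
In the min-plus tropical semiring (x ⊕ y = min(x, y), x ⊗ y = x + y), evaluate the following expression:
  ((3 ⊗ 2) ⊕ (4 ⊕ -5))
((3 ⊗ 2) ⊕ (4 ⊕ -5)) = -5

Expand innermost to outermost. Recall ⊕ takes the minimum of its arguments and ⊗ takes their sum. Working out the expression ((3 ⊗ 2) ⊕ (4 ⊕ -5)) gives -5.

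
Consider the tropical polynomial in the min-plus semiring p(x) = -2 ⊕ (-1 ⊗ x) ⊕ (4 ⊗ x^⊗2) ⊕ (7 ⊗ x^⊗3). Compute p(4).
p(4) = -2

A tropical monomial a ⊗ x^⊗i evaluates to a + i · x. Evaluating each term at x = 4:
  Term 0 contributes -2 + 0 · 4 = -2
  Term 1 contributes -1 + 1 · 4 = 3
  Term 2 contributes 4 + 2 · 4 = 12
  Term 3 contributes 7 + 3 · 4 = 19
p(4) = ⊕ of these = min[-2, 3, 12, 19] = -2.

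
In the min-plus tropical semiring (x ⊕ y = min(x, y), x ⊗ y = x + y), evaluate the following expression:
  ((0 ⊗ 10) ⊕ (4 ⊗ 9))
((0 ⊗ 10) ⊕ (4 ⊗ 9)) = 10

Expand innermost to outermost. Recall ⊕ takes the minimum of its arguments and ⊗ takes their sum. Working out the expression ((0 ⊗ 10) ⊕ (4 ⊗ 9)) gives 10.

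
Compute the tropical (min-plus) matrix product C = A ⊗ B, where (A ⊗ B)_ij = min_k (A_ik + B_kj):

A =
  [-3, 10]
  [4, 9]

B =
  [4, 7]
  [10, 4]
A ⊗ B =
  [1, 4]
  [8, 11]

Apply the min-plus product entry-by-entry:
  C[0][0] = min over k of (A[0][0] + B[0][0] = -3 + 4 = 1, A[0][1] + B[1][0] = 10 + 10 = 20) = 1 (attained at k = 0)
  C[0][1] = min over k of (A[0][0] + B[0][1] = -3 + 7 = 4, A[0][1] + B[1][1] = 10 + 4 = 14) = 4 (attained at k = 0)
  C[1][0] = min over k of (A[1][0] + B[0][0] = 4 + 4 = 8, A[1][1] + B[1][0] = 9 + 10 = 19) = 8 (attained at k = 0)
  C[1][1] = min over k of (A[1][0] + B[0][1] = 4 + 7 = 11, A[1][1] + B[1][1] = 9 + 4 = 13) = 11 (attained at k = 0)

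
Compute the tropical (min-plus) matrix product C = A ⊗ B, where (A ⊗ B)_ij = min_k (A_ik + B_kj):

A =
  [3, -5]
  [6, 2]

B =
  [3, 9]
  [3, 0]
A ⊗ B =
  [-2, -5]
  [5, 2]

Apply the min-plus product entry-by-entry:
  C[0][0] = min over k of (A[0][0] + B[0][0] = 3 + 3 = 6, A[0][1] + B[1][0] = -5 + 3 = -2) = -2 (attained at k = 1)
  C[0][1] = min over k of (A[0][0] + B[0][1] = 3 + 9 = 12, A[0][1] + B[1][1] = -5 + 0 = -5) = -5 (attained at k = 1)
  C[1][0] = min over k of (A[1][0] + B[0][0] = 6 + 3 = 9, A[1][1] + B[1][0] = 2 + 3 = 5) = 5 (attained at k = 1)
  C[1][1] = min over k of (A[1][0] + B[0][1] = 6 + 9 = 15, A[1][1] + B[1][1] = 2 + 0 = 2) = 2 (attained at k = 1)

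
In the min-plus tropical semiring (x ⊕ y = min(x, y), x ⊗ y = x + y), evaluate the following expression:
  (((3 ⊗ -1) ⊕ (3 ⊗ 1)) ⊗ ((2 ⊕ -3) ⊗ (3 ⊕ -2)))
(((3 ⊗ -1) ⊕ (3 ⊗ 1)) ⊗ ((2 ⊕ -3) ⊗ (3 ⊕ -2))) = -3

Expand innermost to outermost. Recall ⊕ takes the minimum of its arguments and ⊗ takes their sum. Working out the expression (((3 ⊗ -1) ⊕ (3 ⊗ 1)) ⊗ ((2 ⊕ -3) ⊗ (3 ⊕ -2))) gives -3.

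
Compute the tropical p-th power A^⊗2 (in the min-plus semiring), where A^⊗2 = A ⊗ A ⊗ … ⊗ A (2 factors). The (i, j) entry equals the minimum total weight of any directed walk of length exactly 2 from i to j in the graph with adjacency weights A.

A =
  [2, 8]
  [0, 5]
A^⊗2 =
  [4, 10]
  [2, 8]

Each entry (A^⊗2)_ij equals the minimum over all length-2 walks i = v_0 → v_1 → … → v_2 = j of Σ_t A[v_t][v_{t+1}]. For example, for (i, j) = (0, 1) we minimise over 2 possible intermediate vertex sequences; the minimum is 10, attained along the walk 0 → 0 → 1.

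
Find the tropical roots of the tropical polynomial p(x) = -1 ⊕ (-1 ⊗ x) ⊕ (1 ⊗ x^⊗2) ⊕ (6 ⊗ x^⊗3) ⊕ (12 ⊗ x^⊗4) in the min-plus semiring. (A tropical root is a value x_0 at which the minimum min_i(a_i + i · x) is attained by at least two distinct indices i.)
Roots: {-6, -5, -2, 0}

Each tropical root is a break point of the lower envelope of the lines y = a_i + i · x (there are 5 lines, with slopes 0, 1, ..., 4). Only the lines that attain the minimum somewhere contribute to roots; other lines are dominated. Here the surviving (envelope) indices are i = 4, i = 3, i = 2, i = 1, i = 0.
Intersections between consecutive envelope lines give the roots: for adjacent envelope indices i < j the intersection is x = (a_i − a_j) / (j − i). Reading off the sorted break points: {-6, -5, -2, 0}.
Verification: at each break x_0, at least two indices attain the minimum of min_i(a_i + i · x_0).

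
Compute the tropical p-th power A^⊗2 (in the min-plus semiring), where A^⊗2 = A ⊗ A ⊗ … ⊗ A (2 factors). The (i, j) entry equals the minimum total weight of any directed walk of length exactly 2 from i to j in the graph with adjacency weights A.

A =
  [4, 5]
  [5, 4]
A^⊗2 =
  [8, 9]
  [9, 8]

Each entry (A^⊗2)_ij equals the minimum over all length-2 walks i = v_0 → v_1 → … → v_2 = j of Σ_t A[v_t][v_{t+1}]. For example, for (i, j) = (0, 1) we minimise over 2 possible intermediate vertex sequences; the minimum is 9, attained along the walk 0 → 0 → 1.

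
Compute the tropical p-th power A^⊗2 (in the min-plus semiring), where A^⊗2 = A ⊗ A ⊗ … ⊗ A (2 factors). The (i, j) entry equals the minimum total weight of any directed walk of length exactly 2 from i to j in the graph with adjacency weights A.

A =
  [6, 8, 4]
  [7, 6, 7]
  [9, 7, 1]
A^⊗2 =
  [12, 11, 5]
  [13, 12, 8]
  [10, 8, 2]

Each entry (A^⊗2)_ij equals the minimum over all length-2 walks i = v_0 → v_1 → … → v_2 = j of Σ_t A[v_t][v_{t+1}]. For example, for (i, j) = (0, 2) we minimise over 3 possible intermediate vertex sequences; the minimum is 5, attained along the walk 0 → 2 → 2.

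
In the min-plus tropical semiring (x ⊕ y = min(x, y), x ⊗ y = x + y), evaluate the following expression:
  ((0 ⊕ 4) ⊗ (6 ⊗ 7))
((0 ⊕ 4) ⊗ (6 ⊗ 7)) = 13

Expand innermost to outermost. Recall ⊕ takes the minimum of its arguments and ⊗ takes their sum. Working out the expression ((0 ⊕ 4) ⊗ (6 ⊗ 7)) gives 13.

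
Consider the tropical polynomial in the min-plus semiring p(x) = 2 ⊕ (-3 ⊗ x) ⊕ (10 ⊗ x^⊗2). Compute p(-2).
p(-2) = -5

A tropical monomial a ⊗ x^⊗i evaluates to a + i · x. Evaluating each term at x = -2:
  Term 0 contributes 2 + 0 · -2 = 2
  Term 1 contributes -3 + 1 · -2 = -5
  Term 2 contributes 10 + 2 · -2 = 6
p(-2) = ⊕ of these = min[2, -5, 6] = -5.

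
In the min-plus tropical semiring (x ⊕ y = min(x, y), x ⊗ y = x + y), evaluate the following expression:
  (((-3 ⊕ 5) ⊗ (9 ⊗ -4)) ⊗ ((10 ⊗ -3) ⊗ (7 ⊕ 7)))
(((-3 ⊕ 5) ⊗ (9 ⊗ -4)) ⊗ ((10 ⊗ -3) ⊗ (7 ⊕ 7))) = 16

Expand innermost to outermost. Recall ⊕ takes the minimum of its arguments and ⊗ takes their sum. Working out the expression (((-3 ⊕ 5) ⊗ (9 ⊗ -4)) ⊗ ((10 ⊗ -3) ⊗ (7 ⊕ 7))) gives 16.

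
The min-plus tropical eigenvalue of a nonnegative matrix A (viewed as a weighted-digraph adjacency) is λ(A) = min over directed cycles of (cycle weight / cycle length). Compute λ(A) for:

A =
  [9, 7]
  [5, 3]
λ(A) = 3

Enumerate directed cycles and compute their means (weight / length). Sample:
  cycle 0 → 0: weight = 9, length = 1, mean = 9/1 ≈ 9.000
  cycle 1 → 1: weight = 3, length = 1, mean = 3/1 ≈ 3.000
  cycle 0 → 1 → 0: weight = 12, length = 2, mean = 12/2 ≈ 6.000
  cycle 1 → 0 → 1: weight = 12, length = 2, mean = 12/2 ≈ 6.000
Minimum mean = 3.000, attained e.g. along the cycle 1 → 1 with weight 3 and length 1. So λ(A) = 3/1 = 3.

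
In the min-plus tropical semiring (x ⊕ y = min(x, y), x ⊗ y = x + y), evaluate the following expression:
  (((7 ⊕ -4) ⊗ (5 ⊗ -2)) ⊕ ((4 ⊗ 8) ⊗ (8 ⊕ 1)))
(((7 ⊕ -4) ⊗ (5 ⊗ -2)) ⊕ ((4 ⊗ 8) ⊗ (8 ⊕ 1))) = -1

Expand innermost to outermost. Recall ⊕ takes the minimum of its arguments and ⊗ takes their sum. Working out the expression (((7 ⊕ -4) ⊗ (5 ⊗ -2)) ⊕ ((4 ⊗ 8) ⊗ (8 ⊕ 1))) gives -1.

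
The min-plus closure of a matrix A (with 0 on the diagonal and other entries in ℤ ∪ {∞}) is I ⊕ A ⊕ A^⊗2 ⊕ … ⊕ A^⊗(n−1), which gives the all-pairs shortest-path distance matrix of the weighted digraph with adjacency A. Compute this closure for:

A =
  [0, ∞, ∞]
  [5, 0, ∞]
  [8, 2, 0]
Closure =
  [0, ∞, ∞]
  [5, 0, ∞]
  [7, 2, 0]

This is the Floyd-Warshall all-pairs shortest-path computation. For each intermediate vertex k = 0, 1, …, 2, update dist[i][j] ← min(dist[i][j], dist[i][k] + dist[k][j]). The final matrix gives, for each (i, j), the minimum total weight of any directed path from i to j (possibly empty when i = j).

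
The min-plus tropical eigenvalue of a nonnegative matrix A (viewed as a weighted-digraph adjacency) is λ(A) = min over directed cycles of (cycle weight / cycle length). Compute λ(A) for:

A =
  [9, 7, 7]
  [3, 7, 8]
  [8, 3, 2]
λ(A) = 2

Enumerate directed cycles and compute their means (weight / length). Sample:
  cycle 0 → 0: weight = 9, length = 1, mean = 9/1 ≈ 9.000
  cycle 1 → 1: weight = 7, length = 1, mean = 7/1 ≈ 7.000
  cycle 2 → 2: weight = 2, length = 1, mean = 2/1 ≈ 2.000
  cycle 0 → 1 → 0: weight = 10, length = 2, mean = 10/2 ≈ 5.000
  cycle 0 → 2 → 0: weight = 15, length = 2, mean = 15/2 ≈ 7.500
  cycle 1 → 0 → 1: weight = 10, length = 2, mean = 10/2 ≈ 5.000
Minimum mean = 2.000, attained e.g. along the cycle 2 → 2 with weight 2 and length 1. So λ(A) = 2/1 = 2.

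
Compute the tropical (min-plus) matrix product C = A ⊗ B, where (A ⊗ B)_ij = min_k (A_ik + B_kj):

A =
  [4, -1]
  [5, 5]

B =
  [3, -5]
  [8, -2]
A ⊗ B =
  [7, -3]
  [8, 0]

Apply the min-plus product entry-by-entry:
  C[0][0] = min over k of (A[0][0] + B[0][0] = 4 + 3 = 7, A[0][1] + B[1][0] = -1 + 8 = 7) = 7 (attained at k = 0)
  C[0][1] = min over k of (A[0][0] + B[0][1] = 4 + -5 = -1, A[0][1] + B[1][1] = -1 + -2 = -3) = -3 (attained at k = 1)
  C[1][0] = min over k of (A[1][0] + B[0][0] = 5 + 3 = 8, A[1][1] + B[1][0] = 5 + 8 = 13) = 8 (attained at k = 0)
  C[1][1] = min over k of (A[1][0] + B[0][1] = 5 + -5 = 0, A[1][1] + B[1][1] = 5 + -2 = 3) = 0 (attained at k = 0)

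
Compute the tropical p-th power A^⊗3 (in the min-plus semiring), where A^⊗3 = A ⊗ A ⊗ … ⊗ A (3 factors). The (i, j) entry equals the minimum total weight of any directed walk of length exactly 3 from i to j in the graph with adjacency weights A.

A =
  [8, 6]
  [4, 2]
A^⊗3 =
  [12, 10]
  [8, 6]

Each entry (A^⊗3)_ij equals the minimum over all length-3 walks i = v_0 → v_1 → … → v_3 = j of Σ_t A[v_t][v_{t+1}]. For example, for (i, j) = (0, 1) we minimise over 4 possible intermediate vertex sequences; the minimum is 10, attained along the walk 0 → 1 → 1 → 1.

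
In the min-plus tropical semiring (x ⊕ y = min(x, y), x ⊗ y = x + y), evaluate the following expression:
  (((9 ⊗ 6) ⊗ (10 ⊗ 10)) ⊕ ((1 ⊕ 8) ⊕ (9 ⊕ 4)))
(((9 ⊗ 6) ⊗ (10 ⊗ 10)) ⊕ ((1 ⊕ 8) ⊕ (9 ⊕ 4))) = 1

Expand innermost to outermost. Recall ⊕ takes the minimum of its arguments and ⊗ takes their sum. Working out the expression (((9 ⊗ 6) ⊗ (10 ⊗ 10)) ⊕ ((1 ⊕ 8) ⊕ (9 ⊕ 4))) gives 1.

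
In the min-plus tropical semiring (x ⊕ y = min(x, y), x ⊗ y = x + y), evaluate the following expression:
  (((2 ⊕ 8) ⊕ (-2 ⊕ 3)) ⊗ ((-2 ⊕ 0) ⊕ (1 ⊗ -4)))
(((2 ⊕ 8) ⊕ (-2 ⊕ 3)) ⊗ ((-2 ⊕ 0) ⊕ (1 ⊗ -4))) = -5

Expand innermost to outermost. Recall ⊕ takes the minimum of its arguments and ⊗ takes their sum. Working out the expression (((2 ⊕ 8) ⊕ (-2 ⊕ 3)) ⊗ ((-2 ⊕ 0) ⊕ (1 ⊗ -4))) gives -5.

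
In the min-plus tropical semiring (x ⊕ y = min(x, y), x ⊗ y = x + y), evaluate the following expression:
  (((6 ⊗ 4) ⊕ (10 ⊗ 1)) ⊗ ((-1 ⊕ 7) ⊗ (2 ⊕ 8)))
(((6 ⊗ 4) ⊕ (10 ⊗ 1)) ⊗ ((-1 ⊕ 7) ⊗ (2 ⊕ 8))) = 11

Expand innermost to outermost. Recall ⊕ takes the minimum of its arguments and ⊗ takes their sum. Working out the expression (((6 ⊗ 4) ⊕ (10 ⊗ 1)) ⊗ ((-1 ⊕ 7) ⊗ (2 ⊕ 8))) gives 11.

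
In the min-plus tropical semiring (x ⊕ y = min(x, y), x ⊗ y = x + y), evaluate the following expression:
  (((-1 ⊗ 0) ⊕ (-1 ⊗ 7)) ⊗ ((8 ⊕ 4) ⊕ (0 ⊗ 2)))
(((-1 ⊗ 0) ⊕ (-1 ⊗ 7)) ⊗ ((8 ⊕ 4) ⊕ (0 ⊗ 2))) = 1

Expand innermost to outermost. Recall ⊕ takes the minimum of its arguments and ⊗ takes their sum. Working out the expression (((-1 ⊗ 0) ⊕ (-1 ⊗ 7)) ⊗ ((8 ⊕ 4) ⊕ (0 ⊗ 2))) gives 1.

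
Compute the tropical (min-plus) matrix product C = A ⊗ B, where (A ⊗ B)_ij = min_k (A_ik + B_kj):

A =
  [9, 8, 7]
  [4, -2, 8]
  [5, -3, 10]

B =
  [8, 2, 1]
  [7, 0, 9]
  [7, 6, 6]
A ⊗ B =
  [14, 8, 10]
  [5, -2, 5]
  [4, -3, 6]

Apply the min-plus product entry-by-entry:
  C[0][0] = min over k of (A[0][0] + B[0][0] = 9 + 8 = 17, A[0][1] + B[1][0] = 8 + 7 = 15, A[0][2] + B[2][0] = 7 + 7 = 14) = 14 (attained at k = 2)
  C[0][1] = min over k of (A[0][0] + B[0][1] = 9 + 2 = 11, A[0][1] + B[1][1] = 8 + 0 = 8, A[0][2] + B[2][1] = 7 + 6 = 13) = 8 (attained at k = 1)
  C[0][2] = min over k of (A[0][0] + B[0][2] = 9 + 1 = 10, A[0][1] + B[1][2] = 8 + 9 = 17, A[0][2] + B[2][2] = 7 + 6 = 13) = 10 (attained at k = 0)
  C[1][0] = min over k of (A[1][0] + B[0][0] = 4 + 8 = 12, A[1][1] + B[1][0] = -2 + 7 = 5, A[1][2] + B[2][0] = 8 + 7 = 15) = 5 (attained at k = 1)
  C[1][1] = min over k of (A[1][0] + B[0][1] = 4 + 2 = 6, A[1][1] + B[1][1] = -2 + 0 = -2, A[1][2] + B[2][1] = 8 + 6 = 14) = -2 (attained at k = 1)
  C[1][2] = min over k of (A[1][0] + B[0][2] = 4 + 1 = 5, A[1][1] + B[1][2] = -2 + 9 = 7, A[1][2] + B[2][2] = 8 + 6 = 14) = 5 (attained at k = 0)
  C[2][0] = min over k of (A[2][0] + B[0][0] = 5 + 8 = 13, A[2][1] + B[1][0] = -3 + 7 = 4, A[2][2] + B[2][0] = 10 + 7 = 17) = 4 (attained at k = 1)
  C[2][1] = min over k of (A[2][0] + B[0][1] = 5 + 2 = 7, A[2][1] + B[1][1] = -3 + 0 = -3, A[2][2] + B[2][1] = 10 + 6 = 16) = -3 (attained at k = 1)
  C[2][2] = min over k of (A[2][0] + B[0][2] = 5 + 1 = 6, A[2][1] + B[1][2] = -3 + 9 = 6, A[2][2] + B[2][2] = 10 + 6 = 16) = 6 (attained at k = 0)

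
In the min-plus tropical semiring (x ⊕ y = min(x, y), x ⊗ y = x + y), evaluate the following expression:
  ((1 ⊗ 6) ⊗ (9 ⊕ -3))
((1 ⊗ 6) ⊗ (9 ⊕ -3)) = 4

Expand innermost to outermost. Recall ⊕ takes the minimum of its arguments and ⊗ takes their sum. Working out the expression ((1 ⊗ 6) ⊗ (9 ⊕ -3)) gives 4.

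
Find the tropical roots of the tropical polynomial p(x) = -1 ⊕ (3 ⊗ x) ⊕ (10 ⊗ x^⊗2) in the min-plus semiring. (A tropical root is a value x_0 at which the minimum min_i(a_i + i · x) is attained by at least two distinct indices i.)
Roots: {-7, -4}

Each tropical root is a break point of the lower envelope of the lines y = a_i + i · x (there are 3 lines, with slopes 0, 1, ..., 2). Only the lines that attain the minimum somewhere contribute to roots; other lines are dominated. Here the surviving (envelope) indices are i = 2, i = 1, i = 0.
Intersections between consecutive envelope lines give the roots: for adjacent envelope indices i < j the intersection is x = (a_i − a_j) / (j − i). Reading off the sorted break points: {-7, -4}.
Verification: at each break x_0, at least two indices attain the minimum of min_i(a_i + i · x_0).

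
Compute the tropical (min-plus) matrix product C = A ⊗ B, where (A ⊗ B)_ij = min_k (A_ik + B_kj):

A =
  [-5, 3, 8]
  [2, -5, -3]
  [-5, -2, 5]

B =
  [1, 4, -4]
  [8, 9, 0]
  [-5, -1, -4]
A ⊗ B =
  [-4, -1, -9]
  [-8, -4, -7]
  [-4, -1, -9]

Apply the min-plus product entry-by-entry:
  C[0][0] = min over k of (A[0][0] + B[0][0] = -5 + 1 = -4, A[0][1] + B[1][0] = 3 + 8 = 11, A[0][2] + B[2][0] = 8 + -5 = 3) = -4 (attained at k = 0)
  C[0][1] = min over k of (A[0][0] + B[0][1] = -5 + 4 = -1, A[0][1] + B[1][1] = 3 + 9 = 12, A[0][2] + B[2][1] = 8 + -1 = 7) = -1 (attained at k = 0)
  C[0][2] = min over k of (A[0][0] + B[0][2] = -5 + -4 = -9, A[0][1] + B[1][2] = 3 + 0 = 3, A[0][2] + B[2][2] = 8 + -4 = 4) = -9 (attained at k = 0)
  C[1][0] = min over k of (A[1][0] + B[0][0] = 2 + 1 = 3, A[1][1] + B[1][0] = -5 + 8 = 3, A[1][2] + B[2][0] = -3 + -5 = -8) = -8 (attained at k = 2)
  C[1][1] = min over k of (A[1][0] + B[0][1] = 2 + 4 = 6, A[1][1] + B[1][1] = -5 + 9 = 4, A[1][2] + B[2][1] = -3 + -1 = -4) = -4 (attained at k = 2)
  C[1][2] = min over k of (A[1][0] + B[0][2] = 2 + -4 = -2, A[1][1] + B[1][2] = -5 + 0 = -5, A[1][2] + B[2][2] = -3 + -4 = -7) = -7 (attained at k = 2)
  C[2][0] = min over k of (A[2][0] + B[0][0] = -5 + 1 = -4, A[2][1] + B[1][0] = -2 + 8 = 6, A[2][2] + B[2][0] = 5 + -5 = 0) = -4 (attained at k = 0)
  C[2][1] = min over k of (A[2][0] + B[0][1] = -5 + 4 = -1, A[2][1] + B[1][1] = -2 + 9 = 7, A[2][2] + B[2][1] = 5 + -1 = 4) = -1 (attained at k = 0)
  C[2][2] = min over k of (A[2][0] + B[0][2] = -5 + -4 = -9, A[2][1] + B[1][2] = -2 + 0 = -2, A[2][2] + B[2][2] = 5 + -4 = 1) = -9 (attained at k = 0)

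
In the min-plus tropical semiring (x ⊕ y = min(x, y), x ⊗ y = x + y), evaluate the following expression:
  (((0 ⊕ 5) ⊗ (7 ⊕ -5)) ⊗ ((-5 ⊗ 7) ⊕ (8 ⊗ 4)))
(((0 ⊕ 5) ⊗ (7 ⊕ -5)) ⊗ ((-5 ⊗ 7) ⊕ (8 ⊗ 4))) = -3

Expand innermost to outermost. Recall ⊕ takes the minimum of its arguments and ⊗ takes their sum. Working out the expression (((0 ⊕ 5) ⊗ (7 ⊕ -5)) ⊗ ((-5 ⊗ 7) ⊕ (8 ⊗ 4))) gives -3.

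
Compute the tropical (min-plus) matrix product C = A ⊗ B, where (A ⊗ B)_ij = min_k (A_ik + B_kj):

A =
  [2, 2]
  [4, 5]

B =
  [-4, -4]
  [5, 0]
A ⊗ B =
  [-2, -2]
  [0, 0]

Apply the min-plus product entry-by-entry:
  C[0][0] = min over k of (A[0][0] + B[0][0] = 2 + -4 = -2, A[0][1] + B[1][0] = 2 + 5 = 7) = -2 (attained at k = 0)
  C[0][1] = min over k of (A[0][0] + B[0][1] = 2 + -4 = -2, A[0][1] + B[1][1] = 2 + 0 = 2) = -2 (attained at k = 0)
  C[1][0] = min over k of (A[1][0] + B[0][0] = 4 + -4 = 0, A[1][1] + B[1][0] = 5 + 5 = 10) = 0 (attained at k = 0)
  C[1][1] = min over k of (A[1][0] + B[0][1] = 4 + -4 = 0, A[1][1] + B[1][1] = 5 + 0 = 5) = 0 (attained at k = 0)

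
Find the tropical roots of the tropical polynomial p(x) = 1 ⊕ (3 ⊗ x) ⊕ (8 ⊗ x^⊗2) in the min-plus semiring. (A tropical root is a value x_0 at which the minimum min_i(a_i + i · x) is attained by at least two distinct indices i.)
Roots: {-5, -2}

Each tropical root is a break point of the lower envelope of the lines y = a_i + i · x (there are 3 lines, with slopes 0, 1, ..., 2). Only the lines that attain the minimum somewhere contribute to roots; other lines are dominated. Here the surviving (envelope) indices are i = 2, i = 1, i = 0.
Intersections between consecutive envelope lines give the roots: for adjacent envelope indices i < j the intersection is x = (a_i − a_j) / (j − i). Reading off the sorted break points: {-5, -2}.
Verification: at each break x_0, at least two indices attain the minimum of min_i(a_i + i · x_0).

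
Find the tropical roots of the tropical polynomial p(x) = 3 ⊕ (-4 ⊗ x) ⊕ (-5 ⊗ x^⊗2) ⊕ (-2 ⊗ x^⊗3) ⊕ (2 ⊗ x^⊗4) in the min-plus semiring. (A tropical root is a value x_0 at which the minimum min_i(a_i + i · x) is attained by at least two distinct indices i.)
Roots: {-4, -3, 1, 7}

Each tropical root is a break point of the lower envelope of the lines y = a_i + i · x (there are 5 lines, with slopes 0, 1, ..., 4). Only the lines that attain the minimum somewhere contribute to roots; other lines are dominated. Here the surviving (envelope) indices are i = 4, i = 3, i = 2, i = 1, i = 0.
Intersections between consecutive envelope lines give the roots: for adjacent envelope indices i < j the intersection is x = (a_i − a_j) / (j − i). Reading off the sorted break points: {-4, -3, 1, 7}.
Verification: at each break x_0, at least two indices attain the minimum of min_i(a_i + i · x_0).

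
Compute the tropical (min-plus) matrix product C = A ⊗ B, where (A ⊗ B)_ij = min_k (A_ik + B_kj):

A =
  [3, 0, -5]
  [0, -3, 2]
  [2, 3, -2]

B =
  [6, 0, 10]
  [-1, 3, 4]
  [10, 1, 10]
A ⊗ B =
  [-1, -4, 4]
  [-4, 0, 1]
  [2, -1, 7]

Apply the min-plus product entry-by-entry:
  C[0][0] = min over k of (A[0][0] + B[0][0] = 3 + 6 = 9, A[0][1] + B[1][0] = 0 + -1 = -1, A[0][2] + B[2][0] = -5 + 10 = 5) = -1 (attained at k = 1)
  C[0][1] = min over k of (A[0][0] + B[0][1] = 3 + 0 = 3, A[0][1] + B[1][1] = 0 + 3 = 3, A[0][2] + B[2][1] = -5 + 1 = -4) = -4 (attained at k = 2)
  C[0][2] = min over k of (A[0][0] + B[0][2] = 3 + 10 = 13, A[0][1] + B[1][2] = 0 + 4 = 4, A[0][2] + B[2][2] = -5 + 10 = 5) = 4 (attained at k = 1)
  C[1][0] = min over k of (A[1][0] + B[0][0] = 0 + 6 = 6, A[1][1] + B[1][0] = -3 + -1 = -4, A[1][2] + B[2][0] = 2 + 10 = 12) = -4 (attained at k = 1)
  C[1][1] = min over k of (A[1][0] + B[0][1] = 0 + 0 = 0, A[1][1] + B[1][1] = -3 + 3 = 0, A[1][2] + B[2][1] = 2 + 1 = 3) = 0 (attained at k = 0)
  C[1][2] = min over k of (A[1][0] + B[0][2] = 0 + 10 = 10, A[1][1] + B[1][2] = -3 + 4 = 1, A[1][2] + B[2][2] = 2 + 10 = 12) = 1 (attained at k = 1)
  C[2][0] = min over k of (A[2][0] + B[0][0] = 2 + 6 = 8, A[2][1] + B[1][0] = 3 + -1 = 2, A[2][2] + B[2][0] = -2 + 10 = 8) = 2 (attained at k = 1)
  C[2][1] = min over k of (A[2][0] + B[0][1] = 2 + 0 = 2, A[2][1] + B[1][1] = 3 + 3 = 6, A[2][2] + B[2][1] = -2 + 1 = -1) = -1 (attained at k = 2)
  C[2][2] = min over k of (A[2][0] + B[0][2] = 2 + 10 = 12, A[2][1] + B[1][2] = 3 + 4 = 7, A[2][2] + B[2][2] = -2 + 10 = 8) = 7 (attained at k = 1)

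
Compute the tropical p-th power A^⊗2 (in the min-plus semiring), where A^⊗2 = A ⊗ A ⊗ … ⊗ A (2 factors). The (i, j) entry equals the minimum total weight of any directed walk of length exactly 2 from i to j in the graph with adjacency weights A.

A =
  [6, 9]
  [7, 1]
A^⊗2 =
  [12, 10]
  [8, 2]

Each entry (A^⊗2)_ij equals the minimum over all length-2 walks i = v_0 → v_1 → … → v_2 = j of Σ_t A[v_t][v_{t+1}]. For example, for (i, j) = (0, 1) we minimise over 2 possible intermediate vertex sequences; the minimum is 10, attained along the walk 0 → 1 → 1.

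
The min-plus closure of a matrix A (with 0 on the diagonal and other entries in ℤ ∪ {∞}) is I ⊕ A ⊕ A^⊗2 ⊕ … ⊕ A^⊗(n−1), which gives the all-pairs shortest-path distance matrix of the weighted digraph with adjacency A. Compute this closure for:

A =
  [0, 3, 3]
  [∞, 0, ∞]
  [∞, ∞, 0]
Closure =
  [0, 3, 3]
  [∞, 0, ∞]
  [∞, ∞, 0]

This is the Floyd-Warshall all-pairs shortest-path computation. For each intermediate vertex k = 0, 1, …, 2, update dist[i][j] ← min(dist[i][j], dist[i][k] + dist[k][j]). The final matrix gives, for each (i, j), the minimum total weight of any directed path from i to j (possibly empty when i = j).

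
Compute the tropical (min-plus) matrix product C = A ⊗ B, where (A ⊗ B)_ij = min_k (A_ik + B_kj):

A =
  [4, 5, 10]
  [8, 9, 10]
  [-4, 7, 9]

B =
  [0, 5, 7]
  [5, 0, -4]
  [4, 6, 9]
A ⊗ B =
  [4, 5, 1]
  [8, 9, 5]
  [-4, 1, 3]

Apply the min-plus product entry-by-entry:
  C[0][0] = min over k of (A[0][0] + B[0][0] = 4 + 0 = 4, A[0][1] + B[1][0] = 5 + 5 = 10, A[0][2] + B[2][0] = 10 + 4 = 14) = 4 (attained at k = 0)
  C[0][1] = min over k of (A[0][0] + B[0][1] = 4 + 5 = 9, A[0][1] + B[1][1] = 5 + 0 = 5, A[0][2] + B[2][1] = 10 + 6 = 16) = 5 (attained at k = 1)
  C[0][2] = min over k of (A[0][0] + B[0][2] = 4 + 7 = 11, A[0][1] + B[1][2] = 5 + -4 = 1, A[0][2] + B[2][2] = 10 + 9 = 19) = 1 (attained at k = 1)
  C[1][0] = min over k of (A[1][0] + B[0][0] = 8 + 0 = 8, A[1][1] + B[1][0] = 9 + 5 = 14, A[1][2] + B[2][0] = 10 + 4 = 14) = 8 (attained at k = 0)
  C[1][1] = min over k of (A[1][0] + B[0][1] = 8 + 5 = 13, A[1][1] + B[1][1] = 9 + 0 = 9, A[1][2] + B[2][1] = 10 + 6 = 16) = 9 (attained at k = 1)
  C[1][2] = min over k of (A[1][0] + B[0][2] = 8 + 7 = 15, A[1][1] + B[1][2] = 9 + -4 = 5, A[1][2] + B[2][2] = 10 + 9 = 19) = 5 (attained at k = 1)
  C[2][0] = min over k of (A[2][0] + B[0][0] = -4 + 0 = -4, A[2][1] + B[1][0] = 7 + 5 = 12, A[2][2] + B[2][0] = 9 + 4 = 13) = -4 (attained at k = 0)
  C[2][1] = min over k of (A[2][0] + B[0][1] = -4 + 5 = 1, A[2][1] + B[1][1] = 7 + 0 = 7, A[2][2] + B[2][1] = 9 + 6 = 15) = 1 (attained at k = 0)
  C[2][2] = min over k of (A[2][0] + B[0][2] = -4 + 7 = 3, A[2][1] + B[1][2] = 7 + -4 = 3, A[2][2] + B[2][2] = 9 + 9 = 18) = 3 (attained at k = 0)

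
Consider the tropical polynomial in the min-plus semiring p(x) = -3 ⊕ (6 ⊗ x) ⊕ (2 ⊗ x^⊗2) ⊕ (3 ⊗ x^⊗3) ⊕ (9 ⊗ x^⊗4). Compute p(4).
p(4) = -3

A tropical monomial a ⊗ x^⊗i evaluates to a + i · x. Evaluating each term at x = 4:
  Term 0 contributes -3 + 0 · 4 = -3
  Term 1 contributes 6 + 1 · 4 = 10
  Term 2 contributes 2 + 2 · 4 = 10
  Term 3 contributes 3 + 3 · 4 = 15
  Term 4 contributes 9 + 4 · 4 = 25
p(4) = ⊕ of these = min[-3, 10, 10, 15, 25] = -3.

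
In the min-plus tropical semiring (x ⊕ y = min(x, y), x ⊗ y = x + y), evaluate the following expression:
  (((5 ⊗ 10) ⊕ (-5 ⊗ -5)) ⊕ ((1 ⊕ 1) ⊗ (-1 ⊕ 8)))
(((5 ⊗ 10) ⊕ (-5 ⊗ -5)) ⊕ ((1 ⊕ 1) ⊗ (-1 ⊕ 8))) = -10

Expand innermost to outermost. Recall ⊕ takes the minimum of its arguments and ⊗ takes their sum. Working out the expression (((5 ⊗ 10) ⊕ (-5 ⊗ -5)) ⊕ ((1 ⊕ 1) ⊗ (-1 ⊕ 8))) gives -10.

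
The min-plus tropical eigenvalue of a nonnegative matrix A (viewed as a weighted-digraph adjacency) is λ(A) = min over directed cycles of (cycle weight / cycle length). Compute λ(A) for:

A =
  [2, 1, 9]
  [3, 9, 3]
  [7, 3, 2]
λ(A) = 2

Enumerate directed cycles and compute their means (weight / length). Sample:
  cycle 0 → 0: weight = 2, length = 1, mean = 2/1 ≈ 2.000
  cycle 1 → 1: weight = 9, length = 1, mean = 9/1 ≈ 9.000
  cycle 2 → 2: weight = 2, length = 1, mean = 2/1 ≈ 2.000
  cycle 0 → 1 → 0: weight = 4, length = 2, mean = 4/2 ≈ 2.000
  cycle 0 → 2 → 0: weight = 16, length = 2, mean = 16/2 ≈ 8.000
  cycle 1 → 0 → 1: weight = 4, length = 2, mean = 4/2 ≈ 2.000
Minimum mean = 2.000, attained e.g. along the cycle 0 → 0 with weight 2 and length 1. So λ(A) = 2/1 = 2.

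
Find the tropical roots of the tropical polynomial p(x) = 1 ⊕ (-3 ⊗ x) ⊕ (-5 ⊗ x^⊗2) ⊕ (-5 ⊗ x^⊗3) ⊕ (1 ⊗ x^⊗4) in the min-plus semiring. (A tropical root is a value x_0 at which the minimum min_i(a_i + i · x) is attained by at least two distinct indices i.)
Roots: {-6, 0, 2, 4}

Each tropical root is a break point of the lower envelope of the lines y = a_i + i · x (there are 5 lines, with slopes 0, 1, ..., 4). Only the lines that attain the minimum somewhere contribute to roots; other lines are dominated. Here the surviving (envelope) indices are i = 4, i = 3, i = 2, i = 1, i = 0.
Intersections between consecutive envelope lines give the roots: for adjacent envelope indices i < j the intersection is x = (a_i − a_j) / (j − i). Reading off the sorted break points: {-6, 0, 2, 4}.
Verification: at each break x_0, at least two indices attain the minimum of min_i(a_i + i · x_0).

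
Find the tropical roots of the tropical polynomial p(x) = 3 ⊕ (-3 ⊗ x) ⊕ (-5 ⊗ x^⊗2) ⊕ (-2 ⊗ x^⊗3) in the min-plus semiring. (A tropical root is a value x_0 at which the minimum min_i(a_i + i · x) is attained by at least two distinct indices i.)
Roots: {-3, 2, 6}

Each tropical root is a break point of the lower envelope of the lines y = a_i + i · x (there are 4 lines, with slopes 0, 1, ..., 3). Only the lines that attain the minimum somewhere contribute to roots; other lines are dominated. Here the surviving (envelope) indices are i = 3, i = 2, i = 1, i = 0.
Intersections between consecutive envelope lines give the roots: for adjacent envelope indices i < j the intersection is x = (a_i − a_j) / (j − i). Reading off the sorted break points: {-3, 2, 6}.
Verification: at each break x_0, at least two indices attain the minimum of min_i(a_i + i · x_0).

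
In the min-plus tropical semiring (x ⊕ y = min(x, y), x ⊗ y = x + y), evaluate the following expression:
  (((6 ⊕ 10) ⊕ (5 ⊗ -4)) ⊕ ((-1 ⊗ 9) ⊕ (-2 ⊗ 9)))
(((6 ⊕ 10) ⊕ (5 ⊗ -4)) ⊕ ((-1 ⊗ 9) ⊕ (-2 ⊗ 9))) = 1

Expand innermost to outermost. Recall ⊕ takes the minimum of its arguments and ⊗ takes their sum. Working out the expression (((6 ⊕ 10) ⊕ (5 ⊗ -4)) ⊕ ((-1 ⊗ 9) ⊕ (-2 ⊗ 9))) gives 1.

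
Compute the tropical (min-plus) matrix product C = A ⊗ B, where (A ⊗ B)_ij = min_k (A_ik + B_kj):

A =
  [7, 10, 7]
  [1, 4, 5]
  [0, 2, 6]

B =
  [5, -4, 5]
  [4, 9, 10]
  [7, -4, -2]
A ⊗ B =
  [12, 3, 5]
  [6, -3, 3]
  [5, -4, 4]

Apply the min-plus product entry-by-entry:
  C[0][0] = min over k of (A[0][0] + B[0][0] = 7 + 5 = 12, A[0][1] + B[1][0] = 10 + 4 = 14, A[0][2] + B[2][0] = 7 + 7 = 14) = 12 (attained at k = 0)
  C[0][1] = min over k of (A[0][0] + B[0][1] = 7 + -4 = 3, A[0][1] + B[1][1] = 10 + 9 = 19, A[0][2] + B[2][1] = 7 + -4 = 3) = 3 (attained at k = 0)
  C[0][2] = min over k of (A[0][0] + B[0][2] = 7 + 5 = 12, A[0][1] + B[1][2] = 10 + 10 = 20, A[0][2] + B[2][2] = 7 + -2 = 5) = 5 (attained at k = 2)
  C[1][0] = min over k of (A[1][0] + B[0][0] = 1 + 5 = 6, A[1][1] + B[1][0] = 4 + 4 = 8, A[1][2] + B[2][0] = 5 + 7 = 12) = 6 (attained at k = 0)
  C[1][1] = min over k of (A[1][0] + B[0][1] = 1 + -4 = -3, A[1][1] + B[1][1] = 4 + 9 = 13, A[1][2] + B[2][1] = 5 + -4 = 1) = -3 (attained at k = 0)
  C[1][2] = min over k of (A[1][0] + B[0][2] = 1 + 5 = 6, A[1][1] + B[1][2] = 4 + 10 = 14, A[1][2] + B[2][2] = 5 + -2 = 3) = 3 (attained at k = 2)
  C[2][0] = min over k of (A[2][0] + B[0][0] = 0 + 5 = 5, A[2][1] + B[1][0] = 2 + 4 = 6, A[2][2] + B[2][0] = 6 + 7 = 13) = 5 (attained at k = 0)
  C[2][1] = min over k of (A[2][0] + B[0][1] = 0 + -4 = -4, A[2][1] + B[1][1] = 2 + 9 = 11, A[2][2] + B[2][1] = 6 + -4 = 2) = -4 (attained at k = 0)
  C[2][2] = min over k of (A[2][0] + B[0][2] = 0 + 5 = 5, A[2][1] + B[1][2] = 2 + 10 = 12, A[2][2] + B[2][2] = 6 + -2 = 4) = 4 (attained at k = 2)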